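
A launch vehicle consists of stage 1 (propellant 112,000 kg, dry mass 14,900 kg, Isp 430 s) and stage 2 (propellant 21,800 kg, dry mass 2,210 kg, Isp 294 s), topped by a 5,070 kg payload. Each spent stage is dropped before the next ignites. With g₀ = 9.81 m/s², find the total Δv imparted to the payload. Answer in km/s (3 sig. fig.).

Δv ≈ 9.33 km/s

Ignition mass of stage 1 = 112,000+14,900 + 21,800+2,210 + 5,070 = 155,980 kg.
Stage 1: m₀ = 155,980 kg, m_f = 155,980 − 112,000 = 43,980 kg; Δv = 430×9.81×ln(3.547) = 4218.3×1.2660 ≈ 5340 m/s.
Stage 2: m₀ = 29,080 kg, m_f = 29,080 − 21,800 = 7,280 kg; Δv = 294×9.81×ln(3.995) = 2884.1×1.3849 ≈ 3994 m/s.
Total Δv = 5340 + 3994 = 9334 m/s.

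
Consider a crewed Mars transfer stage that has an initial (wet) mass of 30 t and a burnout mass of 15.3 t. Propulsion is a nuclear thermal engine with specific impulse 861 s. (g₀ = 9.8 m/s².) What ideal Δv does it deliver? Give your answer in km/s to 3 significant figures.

v_e = Isp · g₀ = 861 × 9.8 = 8437.8 m/s.
Δv = v_e · ln(m₀/m_f) = 8437.8 × ln(1.961) = 8437.8 × 0.6733 ≈ 5681.5 m/s.

Δv ≈ 5.68 km/s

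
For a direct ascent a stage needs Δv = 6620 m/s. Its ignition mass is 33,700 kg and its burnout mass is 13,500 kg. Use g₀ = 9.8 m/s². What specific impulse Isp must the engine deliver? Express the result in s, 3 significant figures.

Isp ≈ 738 s

ln(m₀/m_f) = ln(33700/13500) = ln(2.496) = 0.9148.
v_e = Δv / ln(m₀/m_f) = 6620 / 0.9148 = 7236.5 m/s.
Isp = v_e / g₀ = 7236.5 / 9.8 = 738.4 s.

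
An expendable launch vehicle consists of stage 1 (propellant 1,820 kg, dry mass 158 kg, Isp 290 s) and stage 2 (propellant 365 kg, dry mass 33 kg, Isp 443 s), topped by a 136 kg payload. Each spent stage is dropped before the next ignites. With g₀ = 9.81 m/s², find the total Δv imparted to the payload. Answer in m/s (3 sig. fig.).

Δv ≈ 8670 m/s

Ignition mass of stage 1 = 1,820+158 + 365+33 + 136 = 2,512 kg.
Stage 1: m₀ = 2,512 kg, m_f = 2,512 − 1,820 = 692 kg; Δv = 290×9.81×ln(3.63) = 2844.9×1.2892 ≈ 3668 m/s.
Stage 2: m₀ = 534 kg, m_f = 534 − 365 = 169 kg; Δv = 443×9.81×ln(3.16) = 4345.8×1.1505 ≈ 5000 m/s.
Total Δv = 3668 + 5000 = 8668 m/s.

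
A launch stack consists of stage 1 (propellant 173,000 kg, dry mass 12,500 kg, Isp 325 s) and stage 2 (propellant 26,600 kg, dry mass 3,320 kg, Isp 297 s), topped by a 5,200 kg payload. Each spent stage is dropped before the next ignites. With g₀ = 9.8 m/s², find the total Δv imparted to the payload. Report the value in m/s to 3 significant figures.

Ignition mass of stage 1 = 173,000+12,500 + 26,600+3,320 + 5,200 = 220,620 kg.
Stage 1: m₀ = 220,620 kg, m_f = 220,620 − 173,000 = 47,620 kg; Δv = 325×9.8×ln(4.633) = 3185.0×1.5332 ≈ 4883 m/s.
Stage 2: m₀ = 35,120 kg, m_f = 35,120 − 26,600 = 8,520 kg; Δv = 297×9.8×ln(4.122) = 2910.6×1.4164 ≈ 4122 m/s.
Total Δv = 4883 + 4122 = 9005 m/s.

Δv ≈ 9010 m/s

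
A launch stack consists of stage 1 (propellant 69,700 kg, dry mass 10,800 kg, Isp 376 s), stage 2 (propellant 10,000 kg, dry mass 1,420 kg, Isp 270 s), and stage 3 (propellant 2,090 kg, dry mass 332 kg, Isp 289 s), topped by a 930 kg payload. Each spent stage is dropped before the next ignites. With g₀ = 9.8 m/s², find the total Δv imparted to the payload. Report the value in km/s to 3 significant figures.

Ignition mass of stage 1 = 69,700+10,800 + 10,000+1,420 + 2,090+332 + 930 = 95,272 kg.
Stage 1: m₀ = 95,272 kg, m_f = 95,272 − 69,700 = 25,572 kg; Δv = 376×9.8×ln(3.726) = 3684.8×1.3152 ≈ 4846 m/s.
Stage 2: m₀ = 14,772 kg, m_f = 14,772 − 10,000 = 4,772 kg; Δv = 270×9.8×ln(3.096) = 2646.0×1.1300 ≈ 2990 m/s.
Stage 3: m₀ = 3,352 kg, m_f = 3,352 − 2,090 = 1,262 kg; Δv = 289×9.8×ln(2.656) = 2832.2×0.9769 ≈ 2767 m/s.
Total Δv = 4846 + 2990 + 2767 = 10603 m/s.

Δv ≈ 10.6 km/s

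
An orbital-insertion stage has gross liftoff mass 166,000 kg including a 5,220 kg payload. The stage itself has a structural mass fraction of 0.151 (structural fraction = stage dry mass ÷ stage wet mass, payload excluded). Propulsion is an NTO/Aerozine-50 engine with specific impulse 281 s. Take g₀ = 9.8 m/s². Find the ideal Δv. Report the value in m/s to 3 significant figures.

Δv ≈ 4760 m/s

Stage wet mass = m₀ − payload = 166,000 − 5,220 = 160,780 kg.
Stage dry mass = ε × stage wet mass = 0.151 × 160,780 = 24,277.8 kg.
Burnout mass m_f = stage dry + payload = 24,277.8 + 5,220 = 29,497.8 kg.
v_e = Isp · g₀ = 281 × 9.8 = 2753.8 m/s.
Δv = v_e · ln(166,000/29,497.8) = 2753.8 × ln(5.628) = 2753.8 × 1.7277 ≈ 4758 m/s.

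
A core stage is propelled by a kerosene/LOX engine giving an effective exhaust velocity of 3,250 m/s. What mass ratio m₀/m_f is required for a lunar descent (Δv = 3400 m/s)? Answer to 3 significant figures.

mass ratio ≈ 2.85

From the ideal rocket equation, m₀/m_f = exp(Δv / v_e) = exp(3400 / 3250.0) = exp(1.0462) = 2.8467.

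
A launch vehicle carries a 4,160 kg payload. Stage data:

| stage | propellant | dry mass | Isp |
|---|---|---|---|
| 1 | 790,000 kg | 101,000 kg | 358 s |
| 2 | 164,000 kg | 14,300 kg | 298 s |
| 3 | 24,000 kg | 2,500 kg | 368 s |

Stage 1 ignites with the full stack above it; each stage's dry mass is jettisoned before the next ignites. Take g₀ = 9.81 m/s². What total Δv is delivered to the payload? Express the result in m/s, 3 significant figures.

Δv ≈ 14500 m/s

Ignition mass of stage 1 = 790,000+101,000 + 164,000+14,300 + 24,000+2,500 + 4,160 = 1,099,960 kg.
Stage 1: m₀ = 1,099,960 kg, m_f = 1,099,960 − 790,000 = 309,960 kg; Δv = 358×9.81×ln(3.549) = 3512.0×1.2666 ≈ 4448 m/s.
Stage 2: m₀ = 208,960 kg, m_f = 208,960 − 164,000 = 44,960 kg; Δv = 298×9.81×ln(4.648) = 2923.4×1.5364 ≈ 4491 m/s.
Stage 3: m₀ = 30,660 kg, m_f = 30,660 − 24,000 = 6,660 kg; Δv = 368×9.81×ln(4.604) = 3610.1×1.5268 ≈ 5512 m/s.
Total Δv = 4448 + 4491 + 5512 = 14451 m/s.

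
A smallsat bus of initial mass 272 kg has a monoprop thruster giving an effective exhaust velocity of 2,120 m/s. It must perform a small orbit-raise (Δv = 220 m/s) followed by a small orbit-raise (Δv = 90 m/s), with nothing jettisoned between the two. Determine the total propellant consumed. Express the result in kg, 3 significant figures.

After the first burn: m = 272 × exp(−220/2120.0) = 272 × 0.90143 = 245.189 kg.
After the second burn: m = 245.189 × exp(−90/2120.0) = 245.189 × 0.95844 = 234.999 kg.
Total propellant = m₀ − m_final = 272 − 234.999 = 37.001 kg.

total propellant consumed ≈ 37.0 kg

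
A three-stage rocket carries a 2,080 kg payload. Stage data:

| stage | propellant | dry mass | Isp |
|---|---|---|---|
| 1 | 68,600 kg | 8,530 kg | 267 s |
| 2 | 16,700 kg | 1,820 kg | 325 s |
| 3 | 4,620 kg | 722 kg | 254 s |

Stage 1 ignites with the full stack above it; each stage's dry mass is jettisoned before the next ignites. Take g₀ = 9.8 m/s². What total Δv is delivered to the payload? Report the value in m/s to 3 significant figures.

Ignition mass of stage 1 = 68,600+8,530 + 16,700+1,820 + 4,620+722 + 2,080 = 103,072 kg.
Stage 1: m₀ = 103,072 kg, m_f = 103,072 − 68,600 = 34,472 kg; Δv = 267×9.8×ln(2.99) = 2616.6×1.0953 ≈ 2866 m/s.
Stage 2: m₀ = 25,942 kg, m_f = 25,942 − 16,700 = 9,242 kg; Δv = 325×9.8×ln(2.807) = 3185.0×1.0321 ≈ 3287 m/s.
Stage 3: m₀ = 7,422 kg, m_f = 7,422 − 4,620 = 2,802 kg; Δv = 254×9.8×ln(2.649) = 2489.2×0.9741 ≈ 2425 m/s.
Total Δv = 2866 + 3287 + 2425 = 8578 m/s.

Δv ≈ 8580 m/s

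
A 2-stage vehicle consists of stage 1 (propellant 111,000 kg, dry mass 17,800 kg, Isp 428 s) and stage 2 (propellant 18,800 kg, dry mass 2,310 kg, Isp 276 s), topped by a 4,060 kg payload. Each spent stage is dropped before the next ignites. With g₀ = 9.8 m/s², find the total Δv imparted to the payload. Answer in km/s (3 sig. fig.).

Δv ≈ 9.07 km/s

Ignition mass of stage 1 = 111,000+17,800 + 18,800+2,310 + 4,060 = 153,970 kg.
Stage 1: m₀ = 153,970 kg, m_f = 153,970 − 111,000 = 42,970 kg; Δv = 428×9.8×ln(3.583) = 4194.4×1.2763 ≈ 5353 m/s.
Stage 2: m₀ = 25,170 kg, m_f = 25,170 − 18,800 = 6,370 kg; Δv = 276×9.8×ln(3.951) = 2704.8×1.3741 ≈ 3717 m/s.
Total Δv = 5353 + 3717 = 9070 m/s.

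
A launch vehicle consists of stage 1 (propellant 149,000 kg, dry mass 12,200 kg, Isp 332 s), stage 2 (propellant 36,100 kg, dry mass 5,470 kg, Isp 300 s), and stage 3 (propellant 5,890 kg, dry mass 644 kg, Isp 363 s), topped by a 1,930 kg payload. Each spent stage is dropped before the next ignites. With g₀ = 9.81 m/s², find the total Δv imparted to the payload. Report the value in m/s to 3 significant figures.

Ignition mass of stage 1 = 149,000+12,200 + 36,100+5,470 + 5,890+644 + 1,930 = 211,234 kg.
Stage 1: m₀ = 211,234 kg, m_f = 211,234 − 149,000 = 62,234 kg; Δv = 332×9.81×ln(3.394) = 3256.9×1.2221 ≈ 3980 m/s.
Stage 2: m₀ = 50,034 kg, m_f = 50,034 − 36,100 = 13,934 kg; Δv = 300×9.81×ln(3.591) = 2943.0×1.2784 ≈ 3762 m/s.
Stage 3: m₀ = 8,464 kg, m_f = 8,464 − 5,890 = 2,574 kg; Δv = 363×9.81×ln(3.288) = 3561.0×1.1904 ≈ 4239 m/s.
Total Δv = 3980 + 3762 + 4239 = 11981 m/s.

Δv ≈ 12000 m/s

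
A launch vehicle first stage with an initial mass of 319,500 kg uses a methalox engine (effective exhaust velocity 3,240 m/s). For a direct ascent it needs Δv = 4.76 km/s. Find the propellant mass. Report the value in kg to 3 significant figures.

propellant mass ≈ 246000 kg

By the Tsiolkovsky rocket equation, m₀/m_f = exp(Δv / v_e) = exp(4760 / 3240.0) = exp(1.4691) = 4.3455.
m_f = 319,500 / 4.3455 = 73,524.3 kg, so propellant = m₀ − m_f = 319,500 − 73,524.3 = 245,975.7 kg.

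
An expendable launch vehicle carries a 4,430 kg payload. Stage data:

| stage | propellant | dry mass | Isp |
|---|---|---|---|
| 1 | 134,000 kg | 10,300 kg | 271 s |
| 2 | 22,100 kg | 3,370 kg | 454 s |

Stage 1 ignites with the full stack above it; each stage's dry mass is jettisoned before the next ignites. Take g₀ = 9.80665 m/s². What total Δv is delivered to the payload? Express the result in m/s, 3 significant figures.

Ignition mass of stage 1 = 134,000+10,300 + 22,100+3,370 + 4,430 = 174,200 kg.
Stage 1: m₀ = 174,200 kg, m_f = 174,200 − 134,000 = 40,200 kg; Δv = 271×9.80665×ln(4.333) = 2657.6×1.4663 ≈ 3897 m/s.
Stage 2: m₀ = 29,900 kg, m_f = 29,900 − 22,100 = 7,800 kg; Δv = 454×9.80665×ln(3.833) = 4452.2×1.3437 ≈ 5983 m/s.
Total Δv = 3897 + 5983 = 9880 m/s.

Δv ≈ 9880 m/s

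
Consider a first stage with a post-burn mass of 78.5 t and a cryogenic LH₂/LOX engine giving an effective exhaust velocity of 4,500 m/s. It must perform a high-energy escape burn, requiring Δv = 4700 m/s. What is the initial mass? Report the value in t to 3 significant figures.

initial mass ≈ 223 t

Using Δv = v_e ln(m₀/m_f): m₀/m_f = exp(Δv / v_e) = exp(4700 / 4500.0) = exp(1.0444) = 2.8418.
m₀ = m_f × 2.8418 = 78.5 × 2.8418 = 223.081 t.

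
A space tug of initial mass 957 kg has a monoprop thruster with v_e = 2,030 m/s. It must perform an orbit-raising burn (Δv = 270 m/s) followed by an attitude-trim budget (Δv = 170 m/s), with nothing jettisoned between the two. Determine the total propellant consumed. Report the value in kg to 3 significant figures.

total propellant consumed ≈ 186 kg

After the first burn: m = 957 × exp(−270/2030.0) = 957 × 0.87546 = 837.815 kg.
After the second burn: m = 837.815 × exp(−170/2030.0) = 837.815 × 0.91967 = 770.513 kg.
Total propellant = m₀ − m_final = 957 − 770.513 = 186.487 kg.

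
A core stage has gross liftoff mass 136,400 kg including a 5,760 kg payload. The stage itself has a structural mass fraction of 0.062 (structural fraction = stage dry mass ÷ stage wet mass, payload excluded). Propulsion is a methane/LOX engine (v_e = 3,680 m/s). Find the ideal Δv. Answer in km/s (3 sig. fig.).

Δv ≈ 8.41 km/s

Stage wet mass = m₀ − payload = 136,400 − 5,760 = 130,640 kg.
Stage dry mass = ε × stage wet mass = 0.062 × 130,640 = 8,099.68 kg.
Burnout mass m_f = stage dry + payload = 8,099.68 + 5,760 = 13,859.68 kg.
Rocket equation: Δv = v_e · ln(136,400/13,859.68) = 3680.0 × ln(9.841) = 3680.0 × 2.2866 ≈ 8415 m/s.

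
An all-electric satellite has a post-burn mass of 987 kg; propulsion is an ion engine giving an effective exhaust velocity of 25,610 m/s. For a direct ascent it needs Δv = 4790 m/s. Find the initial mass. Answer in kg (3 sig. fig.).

From the ideal rocket equation, m₀/m_f = exp(Δv / v_e) = exp(4790 / 25610.0) = exp(0.1870) = 1.2057.
m₀ = m_f × 1.2057 = 987 × 1.2057 = 1,190.03 kg.

initial mass ≈ 1190 kg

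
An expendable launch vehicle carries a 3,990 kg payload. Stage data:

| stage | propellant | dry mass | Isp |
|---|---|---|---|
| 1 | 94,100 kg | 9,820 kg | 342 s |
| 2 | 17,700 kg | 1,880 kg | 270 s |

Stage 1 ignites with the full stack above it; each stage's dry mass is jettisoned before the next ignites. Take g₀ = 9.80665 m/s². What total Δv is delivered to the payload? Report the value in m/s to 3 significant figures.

Δv ≈ 8170 m/s

Ignition mass of stage 1 = 94,100+9,820 + 17,700+1,880 + 3,990 = 127,490 kg.
Stage 1: m₀ = 127,490 kg, m_f = 127,490 − 94,100 = 33,390 kg; Δv = 342×9.80665×ln(3.818) = 3353.9×1.3398 ≈ 4493 m/s.
Stage 2: m₀ = 23,570 kg, m_f = 23,570 − 17,700 = 5,870 kg; Δv = 270×9.80665×ln(4.015) = 2647.8×1.3901 ≈ 3681 m/s.
Total Δv = 4493 + 3681 = 8174 m/s.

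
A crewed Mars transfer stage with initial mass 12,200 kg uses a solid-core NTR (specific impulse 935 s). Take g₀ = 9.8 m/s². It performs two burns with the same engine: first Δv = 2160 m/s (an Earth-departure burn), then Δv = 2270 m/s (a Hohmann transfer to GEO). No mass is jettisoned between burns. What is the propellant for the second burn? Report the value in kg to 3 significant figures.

propellant for the second burn ≈ 2110 kg

v_e = Isp · g₀ = 935 × 9.8 = 9163.0 m/s.
After the first burn: m = 12200 × exp(−2160/9163.0) = 12200 × 0.78999 = 9,637.88 kg.
After the second burn: m = 9,637.88 × exp(−2270/9163.0) = 9,637.88 × 0.78057 = 7,523.04 kg.
Second-burn propellant = 9,637.88 − 7,523.04 = 2,114.84 kg.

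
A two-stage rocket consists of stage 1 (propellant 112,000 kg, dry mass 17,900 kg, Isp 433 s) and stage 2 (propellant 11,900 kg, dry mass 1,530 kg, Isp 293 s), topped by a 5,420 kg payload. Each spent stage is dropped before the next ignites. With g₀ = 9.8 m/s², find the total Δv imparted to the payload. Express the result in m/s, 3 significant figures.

Ignition mass of stage 1 = 112,000+17,900 + 11,900+1,530 + 5,420 = 148,750 kg.
Stage 1: m₀ = 148,750 kg, m_f = 148,750 − 112,000 = 36,750 kg; Δv = 433×9.8×ln(4.048) = 4243.4×1.3981 ≈ 5933 m/s.
Stage 2: m₀ = 18,850 kg, m_f = 18,850 − 11,900 = 6,950 kg; Δv = 293×9.8×ln(2.712) = 2871.4×0.9978 ≈ 2865 m/s.
Total Δv = 5933 + 2865 = 8798 m/s.

Δv ≈ 8800 m/s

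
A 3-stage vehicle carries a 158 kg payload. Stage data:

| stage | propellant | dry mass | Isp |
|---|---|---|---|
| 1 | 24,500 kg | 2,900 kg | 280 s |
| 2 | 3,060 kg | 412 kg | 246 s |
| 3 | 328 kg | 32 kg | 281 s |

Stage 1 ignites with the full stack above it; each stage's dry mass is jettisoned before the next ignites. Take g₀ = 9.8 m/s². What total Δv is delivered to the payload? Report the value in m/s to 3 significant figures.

Ignition mass of stage 1 = 24,500+2,900 + 3,060+412 + 328+32 + 158 = 31,390 kg.
Stage 1: m₀ = 31,390 kg, m_f = 31,390 − 24,500 = 6,890 kg; Δv = 280×9.8×ln(4.556) = 2744.0×1.5164 ≈ 4161 m/s.
Stage 2: m₀ = 3,990 kg, m_f = 3,990 − 3,060 = 930 kg; Δv = 246×9.8×ln(4.29) = 2410.8×1.4564 ≈ 3511 m/s.
Stage 3: m₀ = 518 kg, m_f = 518 − 328 = 190 kg; Δv = 281×9.8×ln(2.726) = 2753.8×1.0030 ≈ 2762 m/s.
Total Δv = 4161 + 3511 + 2762 = 10434 m/s.

Δv ≈ 10400 m/s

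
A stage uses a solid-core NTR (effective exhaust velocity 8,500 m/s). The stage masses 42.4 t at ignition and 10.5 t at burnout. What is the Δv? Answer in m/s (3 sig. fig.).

From the ideal rocket equation, Δv = v_e · ln(m₀/m_f) = 8500.0 × ln(4.038) = 8500.0 × 1.3958 ≈ 11864.1 m/s.

Δv ≈ 11900 m/s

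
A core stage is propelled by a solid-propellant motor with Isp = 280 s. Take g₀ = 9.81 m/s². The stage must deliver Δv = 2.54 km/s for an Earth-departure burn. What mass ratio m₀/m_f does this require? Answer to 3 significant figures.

v_e = Isp · g₀ = 280 × 9.81 = 2746.8 m/s.
Rocket equation: m₀/m_f = exp(Δv / v_e) = exp(2540 / 2746.8) = exp(0.9247) = 2.5211.

mass ratio ≈ 2.52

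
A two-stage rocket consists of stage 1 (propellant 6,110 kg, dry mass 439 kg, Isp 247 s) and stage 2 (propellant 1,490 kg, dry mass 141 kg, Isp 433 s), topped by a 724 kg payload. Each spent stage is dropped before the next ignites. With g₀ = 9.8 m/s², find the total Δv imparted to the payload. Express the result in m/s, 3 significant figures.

Ignition mass of stage 1 = 6,110+439 + 1,490+141 + 724 = 8,904 kg.
Stage 1: m₀ = 8,904 kg, m_f = 8,904 − 6,110 = 2,794 kg; Δv = 247×9.8×ln(3.187) = 2420.6×1.1590 ≈ 2806 m/s.
Stage 2: m₀ = 2,355 kg, m_f = 2,355 − 1,490 = 865 kg; Δv = 433×9.8×ln(2.723) = 4243.4×1.0016 ≈ 4250 m/s.
Total Δv = 2806 + 4250 = 7056 m/s.

Δv ≈ 7060 m/s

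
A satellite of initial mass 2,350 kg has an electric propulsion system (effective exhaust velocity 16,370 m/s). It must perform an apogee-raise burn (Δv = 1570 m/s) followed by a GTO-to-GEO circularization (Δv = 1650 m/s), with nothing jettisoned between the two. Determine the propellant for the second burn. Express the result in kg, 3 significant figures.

After the first burn: m = 2350 × exp(−1570/16370.0) = 2350 × 0.90855 = 2,135.09 kg.
After the second burn: m = 2,135.09 × exp(−1650/16370.0) = 2,135.09 × 0.90412 = 1,930.38 kg.
Second-burn propellant = 2,135.09 − 1,930.38 = 204.71 kg.

propellant for the second burn ≈ 205 kg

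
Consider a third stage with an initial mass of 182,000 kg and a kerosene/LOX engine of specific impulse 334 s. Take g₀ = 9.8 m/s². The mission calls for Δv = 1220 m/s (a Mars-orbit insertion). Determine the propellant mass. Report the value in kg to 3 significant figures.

v_e = Isp · g₀ = 334 × 9.8 = 3273.2 m/s.
Rocket equation: m₀/m_f = exp(Δv / v_e) = exp(1220 / 3273.2) = exp(0.3727) = 1.4517.
m_f = 182,000 / 1.4517 = 125,370 kg, so propellant = m₀ − m_f = 182,000 − 125,370 = 56,630 kg.

propellant mass ≈ 56600 kg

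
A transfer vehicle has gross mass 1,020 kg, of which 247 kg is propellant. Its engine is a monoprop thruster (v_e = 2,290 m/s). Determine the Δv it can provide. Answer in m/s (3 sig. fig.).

m_f = m₀ − m_prop = 1,020 − 247 = 773 kg.
Δv = v_e · ln(m₀/m_f) = 2290.0 × ln(1.32) = 2290.0 × 0.2773 ≈ 635.0 m/s.

Δv ≈ 635 m/s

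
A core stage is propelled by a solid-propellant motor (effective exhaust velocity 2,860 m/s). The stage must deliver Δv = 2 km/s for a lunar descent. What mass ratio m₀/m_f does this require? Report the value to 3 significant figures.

m₀/m_f = exp(Δv / v_e) = exp(2000 / 2860.0) = exp(0.6993) = 2.0123.

mass ratio ≈ 2.01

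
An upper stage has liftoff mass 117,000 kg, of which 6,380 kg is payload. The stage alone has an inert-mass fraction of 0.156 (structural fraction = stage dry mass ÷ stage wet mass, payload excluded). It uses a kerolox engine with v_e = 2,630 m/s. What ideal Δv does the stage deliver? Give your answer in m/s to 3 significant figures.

Δv ≈ 4210 m/s

Stage wet mass = m₀ − payload = 117,000 − 6,380 = 110,620 kg.
Stage dry mass = ε × stage wet mass = 0.156 × 110,620 = 17,256.7 kg.
Burnout mass m_f = stage dry + payload = 17,256.7 + 6,380 = 23,636.7 kg.
Using Δv = v_e ln(m₀/m_f): Δv = v_e · ln(117,000/23,636.7) = 2630.0 × ln(4.95) = 2630.0 × 1.5994 ≈ 4206 m/s.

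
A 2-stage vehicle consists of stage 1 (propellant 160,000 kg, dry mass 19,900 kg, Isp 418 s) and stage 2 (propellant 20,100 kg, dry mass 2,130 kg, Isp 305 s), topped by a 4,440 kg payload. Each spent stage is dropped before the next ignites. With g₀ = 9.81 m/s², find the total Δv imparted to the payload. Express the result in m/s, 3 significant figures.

Ignition mass of stage 1 = 160,000+19,900 + 20,100+2,130 + 4,440 = 206,570 kg.
Stage 1: m₀ = 206,570 kg, m_f = 206,570 − 160,000 = 46,570 kg; Δv = 418×9.81×ln(4.436) = 4100.6×1.4897 ≈ 6109 m/s.
Stage 2: m₀ = 26,670 kg, m_f = 26,670 − 20,100 = 6,570 kg; Δv = 305×9.81×ln(4.059) = 2992.1×1.4010 ≈ 4192 m/s.
Total Δv = 6109 + 4192 = 10301 m/s.

Δv ≈ 10300 m/s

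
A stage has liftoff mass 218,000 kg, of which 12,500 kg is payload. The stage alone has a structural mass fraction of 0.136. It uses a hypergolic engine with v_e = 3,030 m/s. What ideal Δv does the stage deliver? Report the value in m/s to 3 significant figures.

Δv ≈ 5100 m/s

Stage wet mass = m₀ − payload = 218,000 − 12,500 = 205,500 kg.
Stage dry mass = ε × stage wet mass = 0.136 × 205,500 = 27,948 kg.
Burnout mass m_f = stage dry + payload = 27,948 + 12,500 = 40,448 kg.
Δv = v_e · ln(218,000/40,448) = 3030.0 × ln(5.39) = 3030.0 × 1.6845 ≈ 5104 m/s.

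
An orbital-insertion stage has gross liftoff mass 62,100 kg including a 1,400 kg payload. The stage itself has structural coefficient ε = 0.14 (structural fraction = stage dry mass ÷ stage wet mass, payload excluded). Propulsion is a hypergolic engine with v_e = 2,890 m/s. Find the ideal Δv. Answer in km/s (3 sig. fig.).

Stage wet mass = m₀ − payload = 62,100 − 1,400 = 60,700 kg.
Stage dry mass = ε × stage wet mass = 0.14 × 60,700 = 8,498 kg.
Burnout mass m_f = stage dry + payload = 8,498 + 1,400 = 9,898 kg.
Δv = v_e · ln(62,100/9,898) = 2890.0 × ln(6.274) = 2890.0 × 1.8364 ≈ 5307 m/s.

Δv ≈ 5.31 km/s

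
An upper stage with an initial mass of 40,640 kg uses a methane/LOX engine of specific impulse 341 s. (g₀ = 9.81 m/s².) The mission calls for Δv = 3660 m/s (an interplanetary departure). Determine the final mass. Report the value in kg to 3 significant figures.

final mass ≈ 13600 kg

v_e = Isp · g₀ = 341 × 9.81 = 3345.2 m/s.
Using Δv = v_e ln(m₀/m_f): m₀/m_f = exp(Δv / v_e) = exp(3660 / 3345.2) = exp(1.0941) = 2.9865.
m_f = m₀ / 2.9865 = 40,640 / 2.9865 = 13,607.9 kg.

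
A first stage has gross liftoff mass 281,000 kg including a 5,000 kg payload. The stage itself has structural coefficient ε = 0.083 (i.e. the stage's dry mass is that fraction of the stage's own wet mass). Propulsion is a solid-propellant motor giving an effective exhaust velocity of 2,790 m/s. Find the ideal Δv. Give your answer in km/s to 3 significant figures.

Δv ≈ 6.44 km/s

Stage wet mass = m₀ − payload = 281,000 − 5,000 = 276,000 kg.
Stage dry mass = ε × stage wet mass = 0.083 × 276,000 = 22,908 kg.
Burnout mass m_f = stage dry + payload = 22,908 + 5,000 = 27,908 kg.
By the Tsiolkovsky rocket equation, Δv = v_e · ln(281,000/27,908) = 2790.0 × ln(10.07) = 2790.0 × 2.3094 ≈ 6443 m/s.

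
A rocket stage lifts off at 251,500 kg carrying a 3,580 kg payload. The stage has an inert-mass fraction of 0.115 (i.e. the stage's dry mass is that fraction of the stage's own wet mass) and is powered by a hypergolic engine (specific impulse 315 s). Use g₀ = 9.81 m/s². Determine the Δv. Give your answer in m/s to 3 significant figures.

Stage wet mass = m₀ − payload = 251,500 − 3,580 = 247,920 kg.
Stage dry mass = ε × stage wet mass = 0.115 × 247,920 = 28,510.8 kg.
Burnout mass m_f = stage dry + payload = 28,510.8 + 3,580 = 32,090.8 kg.
v_e = Isp · g₀ = 315 × 9.81 = 3090.2 m/s.
Rocket equation: Δv = v_e · ln(251,500/32,090.8) = 3090.2 × ln(7.837) = 3090.2 × 2.0589 ≈ 6362 m/s.

Δv ≈ 6360 m/s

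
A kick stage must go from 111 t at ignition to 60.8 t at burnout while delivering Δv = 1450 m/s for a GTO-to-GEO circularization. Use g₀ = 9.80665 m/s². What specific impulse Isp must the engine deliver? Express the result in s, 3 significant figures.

Isp ≈ 246 s

ln(m₀/m_f) = ln(111000/60800) = ln(1.826) = 0.6019.
v_e = Δv / ln(m₀/m_f) = 1450 / 0.6019 = 2408.9 m/s.
Isp = v_e / g₀ = 2408.9 / 9.80665 = 245.6 s.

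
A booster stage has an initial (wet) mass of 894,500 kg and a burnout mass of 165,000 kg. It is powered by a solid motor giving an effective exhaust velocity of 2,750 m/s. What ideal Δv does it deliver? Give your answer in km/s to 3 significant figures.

Δv ≈ 4.65 km/s

Rocket equation: Δv = v_e · ln(m₀/m_f) = 2750.0 × ln(5.421) = 2750.0 × 1.6903 ≈ 4648.4 m/s.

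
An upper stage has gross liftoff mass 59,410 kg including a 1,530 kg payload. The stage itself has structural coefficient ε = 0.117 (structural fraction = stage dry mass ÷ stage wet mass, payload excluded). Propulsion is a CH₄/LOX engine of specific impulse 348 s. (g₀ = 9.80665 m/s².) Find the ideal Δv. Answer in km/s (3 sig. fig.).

Stage wet mass = m₀ − payload = 59,410 − 1,530 = 57,880 kg.
Stage dry mass = ε × stage wet mass = 0.117 × 57,880 = 6,771.96 kg.
Burnout mass m_f = stage dry + payload = 6,771.96 + 1,530 = 8,301.96 kg.
v_e = Isp · g₀ = 348 × 9.80665 = 3412.7 m/s.
Δv = v_e · ln(59,410/8,301.96) = 3412.7 × ln(7.156) = 3412.7 × 1.9680 ≈ 6716 m/s.

Δv ≈ 6.72 km/s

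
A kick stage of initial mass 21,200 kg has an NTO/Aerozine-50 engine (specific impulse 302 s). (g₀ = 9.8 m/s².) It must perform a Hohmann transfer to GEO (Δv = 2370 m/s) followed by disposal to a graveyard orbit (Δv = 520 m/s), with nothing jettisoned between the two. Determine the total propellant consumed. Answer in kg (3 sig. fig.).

total propellant consumed ≈ 13200 kg

v_e = Isp · g₀ = 302 × 9.8 = 2959.6 m/s.
After the first burn: m = 21200 × exp(−2370/2959.6) = 21200 × 0.44898 = 9,518.38 kg.
After the second burn: m = 9,518.38 × exp(−520/2959.6) = 9,518.38 × 0.83887 = 7,984.68 kg.
Total propellant = m₀ − m_final = 21200 − 7,984.68 = 13,215.32 kg.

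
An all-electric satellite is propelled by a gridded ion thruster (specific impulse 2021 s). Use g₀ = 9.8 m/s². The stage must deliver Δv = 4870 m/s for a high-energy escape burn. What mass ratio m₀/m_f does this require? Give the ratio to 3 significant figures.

v_e = Isp · g₀ = 2021 × 9.8 = 19805.8 m/s.
m₀/m_f = exp(Δv / v_e) = exp(4870 / 19805.8) = exp(0.2459) = 1.2788.

mass ratio ≈ 1.28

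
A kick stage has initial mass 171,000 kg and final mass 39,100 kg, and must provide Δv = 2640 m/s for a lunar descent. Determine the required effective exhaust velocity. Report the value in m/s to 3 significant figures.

v_e ≈ 1790 m/s

ln(m₀/m_f) = ln(171000/39100) = ln(4.373) = 1.4755.
By the Tsiolkovsky rocket equation, v_e = Δv / ln(m₀/m_f) = 2640 / 1.4755 = 1789.2 m/s.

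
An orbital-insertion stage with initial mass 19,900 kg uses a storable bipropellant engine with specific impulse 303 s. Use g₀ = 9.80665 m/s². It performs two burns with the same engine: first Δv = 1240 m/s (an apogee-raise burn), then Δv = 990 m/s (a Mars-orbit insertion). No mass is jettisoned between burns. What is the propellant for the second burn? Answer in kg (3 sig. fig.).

propellant for the second burn ≈ 3710 kg

v_e = Isp · g₀ = 303 × 9.80665 = 2971.4 m/s.
After the first burn: m = 19900 × exp(−1240/2971.4) = 19900 × 0.65882 = 13,110.5 kg.
After the second burn: m = 13,110.5 × exp(−990/2971.4) = 13,110.5 × 0.71665 = 9,395.64 kg.
Second-burn propellant = 13,110.5 − 9,395.64 = 3,714.86 kg.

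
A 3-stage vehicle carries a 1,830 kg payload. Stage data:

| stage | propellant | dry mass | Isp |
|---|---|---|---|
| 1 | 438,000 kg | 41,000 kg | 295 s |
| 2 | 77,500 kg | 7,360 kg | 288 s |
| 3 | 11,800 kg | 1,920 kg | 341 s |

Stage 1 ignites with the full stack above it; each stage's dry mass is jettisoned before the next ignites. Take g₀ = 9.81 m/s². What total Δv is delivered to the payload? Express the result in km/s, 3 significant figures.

Δv ≈ 13.0 km/s

Ignition mass of stage 1 = 438,000+41,000 + 77,500+7,360 + 11,800+1,920 + 1,830 = 579,410 kg.
Stage 1: m₀ = 579,410 kg, m_f = 579,410 − 438,000 = 141,410 kg; Δv = 295×9.81×ln(4.097) = 2894.0×1.4103 ≈ 4081 m/s.
Stage 2: m₀ = 100,410 kg, m_f = 100,410 − 77,500 = 22,910 kg; Δv = 288×9.81×ln(4.383) = 2825.3×1.4777 ≈ 4175 m/s.
Stage 3: m₀ = 15,550 kg, m_f = 15,550 − 11,800 = 3,750 kg; Δv = 341×9.81×ln(4.147) = 3345.2×1.4223 ≈ 4758 m/s.
Total Δv = 4081 + 4175 + 4758 = 13014 m/s.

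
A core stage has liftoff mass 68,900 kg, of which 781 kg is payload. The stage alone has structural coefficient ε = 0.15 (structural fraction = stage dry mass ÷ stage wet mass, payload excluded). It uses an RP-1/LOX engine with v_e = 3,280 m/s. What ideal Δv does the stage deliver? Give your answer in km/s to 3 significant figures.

Δv ≈ 6.02 km/s

Stage wet mass = m₀ − payload = 68,900 − 781 = 68,119 kg.
Stage dry mass = ε × stage wet mass = 0.15 × 68,119 = 10,217.9 kg.
Burnout mass m_f = stage dry + payload = 10,217.9 + 781 = 10,998.9 kg.
Δv = v_e · ln(68,900/10,998.9) = 3280.0 × ln(6.264) = 3280.0 × 1.8349 ≈ 6018 m/s.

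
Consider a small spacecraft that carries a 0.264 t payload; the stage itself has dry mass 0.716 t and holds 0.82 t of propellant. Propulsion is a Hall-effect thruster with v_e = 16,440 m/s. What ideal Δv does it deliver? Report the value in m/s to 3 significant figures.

Δv ≈ 10000 m/s

m₀ = payload + dry + propellant = 0.264 + 0.716 + 0.82 = 1.8 t.
m_f = payload + dry = 0.264 + 0.716 = 0.98 t.
Δv = v_e · ln(m₀/m_f) = 16440.0 × ln(1.837) = 16440.0 × 0.6080 ≈ 9995.3 m/s.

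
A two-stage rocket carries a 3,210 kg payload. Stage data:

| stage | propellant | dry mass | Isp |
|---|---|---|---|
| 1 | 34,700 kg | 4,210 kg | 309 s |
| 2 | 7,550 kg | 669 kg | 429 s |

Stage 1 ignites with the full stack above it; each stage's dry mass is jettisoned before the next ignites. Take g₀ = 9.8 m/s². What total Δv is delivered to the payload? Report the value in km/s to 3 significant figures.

Ignition mass of stage 1 = 34,700+4,210 + 7,550+669 + 3,210 = 50,339 kg.
Stage 1: m₀ = 50,339 kg, m_f = 50,339 − 34,700 = 15,639 kg; Δv = 309×9.8×ln(3.219) = 3028.2×1.1690 ≈ 3540 m/s.
Stage 2: m₀ = 11,429 kg, m_f = 11,429 − 7,550 = 3,879 kg; Δv = 429×9.8×ln(2.946) = 4204.2×1.0806 ≈ 4543 m/s.
Total Δv = 3540 + 4543 = 8083 m/s.

Δv ≈ 8.08 km/s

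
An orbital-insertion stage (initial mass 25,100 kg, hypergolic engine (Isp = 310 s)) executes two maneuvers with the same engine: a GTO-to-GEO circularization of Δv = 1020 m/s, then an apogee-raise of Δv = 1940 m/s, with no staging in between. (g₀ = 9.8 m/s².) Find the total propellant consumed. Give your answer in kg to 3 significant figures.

total propellant consumed ≈ 15600 kg

v_e = Isp · g₀ = 310 × 9.8 = 3038.0 m/s.
After the first burn: m = 25100 × exp(−1020/3038.0) = 25100 × 0.71480 = 17,941.5 kg.
After the second burn: m = 17,941.5 × exp(−1940/3038.0) = 17,941.5 × 0.52804 = 9,473.83 kg.
Total propellant = m₀ − m_final = 25100 − 9,473.83 = 15,626.17 kg.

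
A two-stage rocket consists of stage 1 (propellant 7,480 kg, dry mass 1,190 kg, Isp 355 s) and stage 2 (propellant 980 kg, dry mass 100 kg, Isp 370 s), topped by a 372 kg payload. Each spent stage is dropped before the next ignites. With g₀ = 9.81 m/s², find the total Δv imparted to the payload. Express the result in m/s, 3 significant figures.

Ignition mass of stage 1 = 7,480+1,190 + 980+100 + 372 = 10,122 kg.
Stage 1: m₀ = 10,122 kg, m_f = 10,122 − 7,480 = 2,642 kg; Δv = 355×9.81×ln(3.831) = 3482.6×1.3432 ≈ 4678 m/s.
Stage 2: m₀ = 1,452 kg, m_f = 1,452 − 980 = 472 kg; Δv = 370×9.81×ln(3.076) = 3629.7×1.1237 ≈ 4079 m/s.
Total Δv = 4678 + 4079 = 8757 m/s.

Δv ≈ 8760 m/s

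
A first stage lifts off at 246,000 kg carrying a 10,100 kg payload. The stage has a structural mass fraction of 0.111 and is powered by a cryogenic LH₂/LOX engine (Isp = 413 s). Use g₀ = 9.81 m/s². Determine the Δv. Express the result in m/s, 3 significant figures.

Stage wet mass = m₀ − payload = 246,000 − 10,100 = 235,900 kg.
Stage dry mass = ε × stage wet mass = 0.111 × 235,900 = 26,184.9 kg.
Burnout mass m_f = stage dry + payload = 26,184.9 + 10,100 = 36,284.9 kg.
v_e = Isp · g₀ = 413 × 9.81 = 4051.5 m/s.
Δv = v_e · ln(246,000/36,284.9) = 4051.5 × ln(6.78) = 4051.5 × 1.9139 ≈ 7754 m/s.

Δv ≈ 7750 m/s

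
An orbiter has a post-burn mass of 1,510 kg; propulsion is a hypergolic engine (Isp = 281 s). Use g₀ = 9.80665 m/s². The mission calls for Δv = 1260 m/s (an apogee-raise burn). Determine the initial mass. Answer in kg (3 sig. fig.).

initial mass ≈ 2390 kg

v_e = Isp · g₀ = 281 × 9.80665 = 2755.7 m/s.
Using Δv = v_e ln(m₀/m_f): m₀/m_f = exp(Δv / v_e) = exp(1260 / 2755.7) = exp(0.4572) = 1.5797.
m₀ = m_f × 1.5797 = 1,510 × 1.5797 = 2,385.35 kg.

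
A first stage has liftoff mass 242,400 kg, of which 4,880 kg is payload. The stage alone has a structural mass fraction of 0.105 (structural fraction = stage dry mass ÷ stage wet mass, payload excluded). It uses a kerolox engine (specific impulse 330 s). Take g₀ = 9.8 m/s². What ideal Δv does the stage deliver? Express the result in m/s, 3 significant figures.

Stage wet mass = m₀ − payload = 242,400 − 4,880 = 237,520 kg.
Stage dry mass = ε × stage wet mass = 0.105 × 237,520 = 24,939.6 kg.
Burnout mass m_f = stage dry + payload = 24,939.6 + 4,880 = 29,819.6 kg.
v_e = Isp · g₀ = 330 × 9.8 = 3234.0 m/s.
Using Δv = v_e ln(m₀/m_f): Δv = v_e · ln(242,400/29,819.6) = 3234.0 × ln(8.129) = 3234.0 × 2.0954 ≈ 6777 m/s.

Δv ≈ 6780 m/s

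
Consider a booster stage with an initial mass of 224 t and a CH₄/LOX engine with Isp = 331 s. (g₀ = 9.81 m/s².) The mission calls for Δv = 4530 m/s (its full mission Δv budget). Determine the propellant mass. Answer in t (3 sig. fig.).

v_e = Isp · g₀ = 331 × 9.81 = 3247.1 m/s.
By the Tsiolkovsky rocket equation, m₀/m_f = exp(Δv / v_e) = exp(4530 / 3247.1) = exp(1.3951) = 4.0353.
m_f = 224 / 4.0353 = 55.5101 t, so propellant = m₀ − m_f = 224 − 55.5101 = 168.4899 t.

propellant mass ≈ 168 t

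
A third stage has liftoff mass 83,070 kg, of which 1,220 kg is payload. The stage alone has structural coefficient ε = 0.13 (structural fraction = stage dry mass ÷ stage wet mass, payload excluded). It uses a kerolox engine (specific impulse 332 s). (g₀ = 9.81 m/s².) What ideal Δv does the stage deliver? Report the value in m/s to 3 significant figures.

Δv ≈ 6340 m/s

Stage wet mass = m₀ − payload = 83,070 − 1,220 = 81,850 kg.
Stage dry mass = ε × stage wet mass = 0.13 × 81,850 = 10,640.5 kg.
Burnout mass m_f = stage dry + payload = 10,640.5 + 1,220 = 11,860.5 kg.
v_e = Isp · g₀ = 332 × 9.81 = 3256.9 m/s.
Δv = v_e · ln(83,070/11,860.5) = 3256.9 × ln(7.004) = 3256.9 × 1.9465 ≈ 6339 m/s.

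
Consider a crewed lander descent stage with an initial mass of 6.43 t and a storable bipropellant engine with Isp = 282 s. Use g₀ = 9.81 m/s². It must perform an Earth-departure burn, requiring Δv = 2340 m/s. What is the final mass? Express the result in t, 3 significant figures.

v_e = Isp · g₀ = 282 × 9.81 = 2766.4 m/s.
Using Δv = v_e ln(m₀/m_f): m₀/m_f = exp(Δv / v_e) = exp(2340 / 2766.4) = exp(0.8459) = 2.3300.
m_f = m₀ / 2.3300 = 6.43 / 2.3300 = 2.75966 t.

final mass ≈ 2.76 t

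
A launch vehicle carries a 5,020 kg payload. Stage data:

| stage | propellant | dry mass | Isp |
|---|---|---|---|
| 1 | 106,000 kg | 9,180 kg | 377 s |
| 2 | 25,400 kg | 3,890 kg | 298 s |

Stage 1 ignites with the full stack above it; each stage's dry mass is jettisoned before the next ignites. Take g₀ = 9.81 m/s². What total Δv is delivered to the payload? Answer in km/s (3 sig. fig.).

Δv ≈ 8.51 km/s

Ignition mass of stage 1 = 106,000+9,180 + 25,400+3,890 + 5,020 = 149,490 kg.
Stage 1: m₀ = 149,490 kg, m_f = 149,490 − 106,000 = 43,490 kg; Δv = 377×9.81×ln(3.437) = 3698.4×1.2347 ≈ 4566 m/s.
Stage 2: m₀ = 34,310 kg, m_f = 34,310 − 25,400 = 8,910 kg; Δv = 298×9.81×ln(3.851) = 2923.4×1.3483 ≈ 3941 m/s.
Total Δv = 4566 + 3941 = 8507 m/s.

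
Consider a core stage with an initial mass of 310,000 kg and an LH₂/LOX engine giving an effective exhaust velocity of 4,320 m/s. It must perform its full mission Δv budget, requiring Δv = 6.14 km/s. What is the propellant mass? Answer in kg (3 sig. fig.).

propellant mass ≈ 235000 kg

Using Δv = v_e ln(m₀/m_f): m₀/m_f = exp(Δv / v_e) = exp(6140 / 4320.0) = exp(1.4213) = 4.1425.
m_f = 310,000 / 4.1425 = 74,834 kg, so propellant = m₀ − m_f = 310,000 − 74,834 = 235,166 kg.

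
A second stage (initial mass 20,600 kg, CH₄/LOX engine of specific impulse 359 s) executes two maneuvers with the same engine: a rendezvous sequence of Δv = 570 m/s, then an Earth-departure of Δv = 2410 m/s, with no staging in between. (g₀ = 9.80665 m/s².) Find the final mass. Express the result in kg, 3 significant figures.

final mass ≈ 8840 kg

v_e = Isp · g₀ = 359 × 9.80665 = 3520.6 m/s.
After the first burn: m = 20600 × exp(−570/3520.6) = 20600 × 0.85052 = 17,520.7 kg.
After the second burn: m = 17,520.7 × exp(−2410/3520.6) = 17,520.7 × 0.50432 = 8,836.04 kg.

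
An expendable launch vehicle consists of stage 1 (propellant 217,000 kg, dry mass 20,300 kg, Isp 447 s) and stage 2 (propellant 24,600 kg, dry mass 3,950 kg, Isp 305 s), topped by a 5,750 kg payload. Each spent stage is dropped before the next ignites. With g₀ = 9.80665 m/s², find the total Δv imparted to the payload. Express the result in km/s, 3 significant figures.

Δv ≈ 10.8 km/s

Ignition mass of stage 1 = 217,000+20,300 + 24,600+3,950 + 5,750 = 271,600 kg.
Stage 1: m₀ = 271,600 kg, m_f = 271,600 − 217,000 = 54,600 kg; Δv = 447×9.80665×ln(4.974) = 4383.6×1.6043 ≈ 7033 m/s.
Stage 2: m₀ = 34,300 kg, m_f = 34,300 − 24,600 = 9,700 kg; Δv = 305×9.80665×ln(3.536) = 2991.0×1.2630 ≈ 3778 m/s.
Total Δv = 7033 + 3778 = 10811 m/s.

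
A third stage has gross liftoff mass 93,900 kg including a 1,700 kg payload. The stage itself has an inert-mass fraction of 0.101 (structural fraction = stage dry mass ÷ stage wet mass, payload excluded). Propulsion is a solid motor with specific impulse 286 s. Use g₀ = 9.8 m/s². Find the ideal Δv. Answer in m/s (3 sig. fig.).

Δv ≈ 6010 m/s

Stage wet mass = m₀ − payload = 93,900 − 1,700 = 92,200 kg.
Stage dry mass = ε × stage wet mass = 0.101 × 92,200 = 9,312.2 kg.
Burnout mass m_f = stage dry + payload = 9,312.2 + 1,700 = 11,012.2 kg.
v_e = Isp · g₀ = 286 × 9.8 = 2802.8 m/s.
Δv = v_e · ln(93,900/11,012.2) = 2802.8 × ln(8.527) = 2802.8 × 2.1432 ≈ 6007 m/s.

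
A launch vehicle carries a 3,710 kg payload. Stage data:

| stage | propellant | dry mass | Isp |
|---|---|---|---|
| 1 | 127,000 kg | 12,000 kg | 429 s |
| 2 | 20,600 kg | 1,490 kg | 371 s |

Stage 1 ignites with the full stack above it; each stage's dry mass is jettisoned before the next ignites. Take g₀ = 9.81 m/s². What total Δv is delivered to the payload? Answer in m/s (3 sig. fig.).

Δv ≈ 12000 m/s

Ignition mass of stage 1 = 127,000+12,000 + 20,600+1,490 + 3,710 = 164,800 kg.
Stage 1: m₀ = 164,800 kg, m_f = 164,800 − 127,000 = 37,800 kg; Δv = 429×9.81×ln(4.36) = 4208.5×1.4724 ≈ 6197 m/s.
Stage 2: m₀ = 25,800 kg, m_f = 25,800 − 20,600 = 5,200 kg; Δv = 371×9.81×ln(4.962) = 3639.5×1.6017 ≈ 5829 m/s.
Total Δv = 6197 + 5829 = 12026 m/s.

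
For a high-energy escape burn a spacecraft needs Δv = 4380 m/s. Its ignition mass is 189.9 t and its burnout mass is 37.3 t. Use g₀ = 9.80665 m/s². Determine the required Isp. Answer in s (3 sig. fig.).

Isp ≈ 274 s

ln(m₀/m_f) = ln(189900/37300) = ln(5.091) = 1.6275.
From the ideal rocket equation, v_e = Δv / ln(m₀/m_f) = 4380 / 1.6275 = 2691.2 m/s.
Isp = v_e / g₀ = 2691.2 / 9.80665 = 274.4 s.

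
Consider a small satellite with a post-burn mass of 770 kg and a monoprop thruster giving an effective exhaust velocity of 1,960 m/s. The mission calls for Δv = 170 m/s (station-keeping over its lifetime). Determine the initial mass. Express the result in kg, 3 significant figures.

From the ideal rocket equation, m₀/m_f = exp(Δv / v_e) = exp(170 / 1960.0) = exp(0.0867) = 1.0906.
m₀ = m_f × 1.0906 = 770 × 1.0906 = 839.762 kg.

initial mass ≈ 840 kg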